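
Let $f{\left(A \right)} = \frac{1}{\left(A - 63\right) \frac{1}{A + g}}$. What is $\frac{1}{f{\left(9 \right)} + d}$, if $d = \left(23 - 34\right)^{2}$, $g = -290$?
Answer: $\frac{54}{6815} \approx 0.0079237$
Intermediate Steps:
$d = 121$ ($d = \left(-11\right)^{2} = 121$)
$f{\left(A \right)} = \frac{-290 + A}{-63 + A}$ ($f{\left(A \right)} = \frac{1}{\left(A - 63\right) \frac{1}{A - 290}} = \frac{1}{\left(-63 + A\right) \frac{1}{-290 + A}} = \frac{1}{\frac{1}{-290 + A} \left(-63 + A\right)} = \frac{-290 + A}{-63 + A}$)
$\frac{1}{f{\left(9 \right)} + d} = \frac{1}{\frac{-290 + 9}{-63 + 9} + 121} = \frac{1}{\frac{1}{-54} \left(-281\right) + 121} = \frac{1}{\left(- \frac{1}{54}\right) \left(-281\right) + 121} = \frac{1}{\frac{281}{54} + 121} = \frac{1}{\frac{6815}{54}} = \frac{54}{6815}$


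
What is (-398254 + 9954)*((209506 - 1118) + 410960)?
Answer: -240492828400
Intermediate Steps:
(-398254 + 9954)*((209506 - 1118) + 410960) = -388300*(208388 + 410960) = -388300*619348 = -240492828400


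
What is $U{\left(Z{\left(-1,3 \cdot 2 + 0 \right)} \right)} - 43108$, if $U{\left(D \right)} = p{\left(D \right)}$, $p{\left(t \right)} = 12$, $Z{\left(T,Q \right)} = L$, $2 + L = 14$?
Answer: $-43096$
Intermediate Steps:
$L = 12$ ($L = -2 + 14 = 12$)
$Z{\left(T,Q \right)} = 12$
$U{\left(D \right)} = 12$
$U{\left(Z{\left(-1,3 \cdot 2 + 0 \right)} \right)} - 43108 = 12 - 43108 = -43096$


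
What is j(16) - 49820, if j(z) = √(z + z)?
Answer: -49820 + 4*√2 ≈ -49814.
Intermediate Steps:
j(z) = √2*√z (j(z) = √(2*z) = √2*√z)
j(16) - 49820 = √2*√16 - 49820 = √2*4 - 49820 = 4*√2 - 49820 = -49820 + 4*√2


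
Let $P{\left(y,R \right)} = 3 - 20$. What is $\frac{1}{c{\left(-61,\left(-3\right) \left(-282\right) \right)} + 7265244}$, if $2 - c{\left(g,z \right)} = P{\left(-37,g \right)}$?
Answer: $\frac{1}{7265263} \approx 1.3764 \cdot 10^{-7}$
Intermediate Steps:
$P{\left(y,R \right)} = -17$ ($P{\left(y,R \right)} = 3 - 20 = -17$)
$c{\left(g,z \right)} = 19$ ($c{\left(g,z \right)} = 2 - -17 = 2 + 17 = 19$)
$\frac{1}{c{\left(-61,\left(-3\right) \left(-282\right) \right)} + 7265244} = \frac{1}{19 + 7265244} = \frac{1}{7265263}$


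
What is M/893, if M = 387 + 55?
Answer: 442/893 ≈ 0.49496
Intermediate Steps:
M = 442
M/893 = 442/893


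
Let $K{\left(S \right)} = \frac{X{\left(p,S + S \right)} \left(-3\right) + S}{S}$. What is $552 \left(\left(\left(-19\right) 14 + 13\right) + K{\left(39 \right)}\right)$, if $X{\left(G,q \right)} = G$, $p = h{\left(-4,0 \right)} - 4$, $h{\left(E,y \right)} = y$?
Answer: $- \frac{1806144}{13} \approx -1.3893 \cdot 10^{5}$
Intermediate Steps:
$p = -4$ ($p = 0 - 4 = -4$)
$K{\left(S \right)} = \frac{12 + S}{S}$ ($K{\left(S \right)} = \frac{\left(-4\right) \left(-3\right) + S}{S} = \frac{12 + S}{S}$)
$552 \left(\left(\left(-19\right) 14 + 13\right) + K{\left(39 \right)}\right) = 552 \left(\left(\left(-19\right) 14 + 13\right) + \frac{12 + 39}{39}\right) = 552 \left(\left(-266 + 13\right) + \frac{1}{39} \cdot 51\right) = 552 \left(-253 + \frac{17}{13}\right) = 552 \left(- \frac{3272}{13}\right) = - \frac{1806144}{13}$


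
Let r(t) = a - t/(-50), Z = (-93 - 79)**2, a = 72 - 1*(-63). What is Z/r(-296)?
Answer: 739600/3227 ≈ 229.19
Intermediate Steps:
a = 135 (a = 72 + 63 = 135)
Z = 29584 (Z = (-172)**2 = 29584)
r(t) = 135 + t/50 (r(t) = 135 - t/(-50) = 135 - t*(-1)/50 = 135 - (-1)*t/50 = 135 + t/50)
Z/r(-296) = 29584/(135 + (1/50)*(-296)) = 29584/(135 - 148/25) = 29584/(3227/25) = 29584*(25/3227) = 739600/3227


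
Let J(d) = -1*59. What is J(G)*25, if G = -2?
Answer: -1475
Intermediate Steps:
J(d) = -59
J(G)*25 = -59*25 = -1475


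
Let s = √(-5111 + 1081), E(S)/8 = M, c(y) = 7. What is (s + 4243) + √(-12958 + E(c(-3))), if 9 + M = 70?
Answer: 4243 + I*√4030 + I*√12470 ≈ 4243.0 + 175.15*I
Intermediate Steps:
M = 61 (M = -9 + 70 = 61)
E(S) = 488 (E(S) = 8*61 = 488)
s = I*√4030 (s = √(-4030) = I*√4030 ≈ 63.482*I)
(s + 4243) + √(-12958 + E(c(-3))) = (I*√4030 + 4243) + √(-12958 + 488) = (4243 + I*√4030) + √(-12470) = (4243 + I*√4030) + I*√12470 = 4243 + I*√4030 + I*√12470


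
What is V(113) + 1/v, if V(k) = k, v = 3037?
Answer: 343182/3037 ≈ 113.00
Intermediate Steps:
V(113) + 1/v = 113 + 1/3037 = 343182/3037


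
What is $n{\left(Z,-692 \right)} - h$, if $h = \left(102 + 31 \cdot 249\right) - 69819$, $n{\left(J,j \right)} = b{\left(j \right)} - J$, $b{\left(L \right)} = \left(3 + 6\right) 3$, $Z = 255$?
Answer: $61770$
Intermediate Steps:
$b{\left(L \right)} = 27$ ($b{\left(L \right)} = 9 \cdot 3 = 27$)
$n{\left(J,j \right)} = 27 - J$
$h = -61998$ ($h = \left(102 + 7719\right) - 69819 = 7821 - 69819 = -61998$)
$n{\left(Z,-692 \right)} - h = \left(27 - 255\right) - -61998 = \left(27 - 255\right) + 61998 = -228 + 61998 = 61770$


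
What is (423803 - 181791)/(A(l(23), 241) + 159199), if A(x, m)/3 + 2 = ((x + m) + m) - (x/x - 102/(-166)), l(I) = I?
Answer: 10043498/6669181 ≈ 1.5060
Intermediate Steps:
A(x, m) = -900/83 + 3*x + 6*m (A(x, m) = -6 + 3*(((x + m) + m) - (x/x - 102/(-166))) = -6 + 3*(((m + x) + m) - (1 - 102*(-1/166))) = -6 + 3*((x + 2*m) - (1 + 51/83)) = -6 + 3*((x + 2*m) - 1*134/83) = -6 + 3*((x + 2*m) - 134/83) = -6 + 3*(-134/83 + x + 2*m) = -6 + (-402/83 + 3*x + 6*m) = -900/83 + 3*x + 6*m)
(423803 - 181791)/(A(l(23), 241) + 159199) = (423803 - 181791)/((-900/83 + 3*23 + 6*241) + 159199) = 242012/((-900/83 + 69 + 1446) + 159199) = 242012/(124845/83 + 159199) = 242012/(13338362/83) = 242012*(83/13338362) = 10043498/6669181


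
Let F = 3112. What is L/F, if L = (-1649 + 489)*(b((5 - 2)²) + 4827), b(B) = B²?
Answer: -711660/389 ≈ -1829.5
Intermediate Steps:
L = -5693280 (L = (-1649 + 489)*(((5 - 2)²)² + 4827) = -1160*((3²)² + 4827) = -1160*(9² + 4827) = -1160*(81 + 4827) = -1160*4908 = -5693280)
L/F = -5693280/3112 = -5693280*1/3112 = -711660/389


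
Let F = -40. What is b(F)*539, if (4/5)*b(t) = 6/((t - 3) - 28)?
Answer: -8085/142 ≈ -56.937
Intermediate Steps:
b(t) = 15/(2*(-31 + t)) (b(t) = 5*(6/((t - 3) - 28))/4 = 5*(6/((-3 + t) - 28))/4 = 5*(6/(-31 + t))/4 = 15/(2*(-31 + t)))
b(F)*539 = (15/(2*(-31 - 40)))*539 = ((15/2)/(-71))*539 = ((15/2)*(-1/71))*539 = -15/142*539 = -8085/142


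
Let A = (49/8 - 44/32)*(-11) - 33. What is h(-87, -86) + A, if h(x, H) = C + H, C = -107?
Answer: -1113/4 ≈ -278.25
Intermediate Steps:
h(x, H) = -107 + H
A = -341/4 (A = (49*(⅛) - 44*1/32)*(-11) - 33 = (49/8 - 11/8)*(-11) - 33 = (19/4)*(-11) - 33 = -209/4 - 33 = -341/4 ≈ -85.250)
h(-87, -86) + A = (-107 - 86) - 341/4 = -193 - 341/4 = -1113/4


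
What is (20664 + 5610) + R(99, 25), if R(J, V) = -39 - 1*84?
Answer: 26151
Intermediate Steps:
R(J, V) = -123 (R(J, V) = -39 - 84 = -123)
(20664 + 5610) + R(99, 25) = (20664 + 5610) - 123 = 26274 - 123 = 26151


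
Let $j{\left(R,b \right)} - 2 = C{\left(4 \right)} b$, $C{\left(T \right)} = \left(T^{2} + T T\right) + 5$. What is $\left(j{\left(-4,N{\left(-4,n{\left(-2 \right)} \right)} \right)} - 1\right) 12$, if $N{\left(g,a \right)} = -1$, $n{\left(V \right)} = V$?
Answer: $-432$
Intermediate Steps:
$C{\left(T \right)} = 5 + 2 T^{2}$ ($C{\left(T \right)} = \left(T^{2} + T^{2}\right) + 5 = 2 T^{2} + 5 = 5 + 2 T^{2}$)
$j{\left(R,b \right)} = 2 + 37 b$ ($j{\left(R,b \right)} = 2 + \left(5 + 2 \cdot 4^{2}\right) b = 2 + \left(5 + 2 \cdot 16\right) b = 2 + \left(5 + 32\right) b = 2 + 37 b$)
$\left(j{\left(-4,N{\left(-4,n{\left(-2 \right)} \right)} \right)} - 1\right) 12 = \left(\left(2 + 37 \left(-1\right)\right) - 1\right) 12 = \left(\left(2 - 37\right) - 1\right) 12 = \left(-35 - 1\right) 12 = \left(-36\right) 12 = -432$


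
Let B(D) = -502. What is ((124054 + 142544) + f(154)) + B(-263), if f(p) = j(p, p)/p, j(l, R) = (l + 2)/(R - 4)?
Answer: 512234813/1925 ≈ 2.6610e+5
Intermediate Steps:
j(l, R) = (2 + l)/(-4 + R)
f(p) = (2 + p)/(p*(-4 + p)) (f(p) = ((2 + p)/(-4 + p))/p = (2 + p)/(p*(-4 + p)))
((124054 + 142544) + f(154)) + B(-263) = ((124054 + 142544) + (2 + 154)/(154*(-4 + 154))) - 502 = (266598 + (1/154)*156/150) - 502 = (266598 + (1/154)*(1/150)*156) - 502 = (266598 + 13/1925) - 502 = 513201163/1925 - 502 = 512234813/1925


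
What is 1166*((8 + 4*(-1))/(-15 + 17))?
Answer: 2332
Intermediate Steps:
1166*((8 + 4*(-1))/(-15 + 17)) = 1166*((8 - 4)/2) = 1166*(4*(½)) = 1166*2 = 2332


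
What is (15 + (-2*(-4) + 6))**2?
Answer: 841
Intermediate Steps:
(15 + (-2*(-4) + 6))**2 = (15 + (8 + 6))**2 = (15 + 14)**2 = 29**2 = 841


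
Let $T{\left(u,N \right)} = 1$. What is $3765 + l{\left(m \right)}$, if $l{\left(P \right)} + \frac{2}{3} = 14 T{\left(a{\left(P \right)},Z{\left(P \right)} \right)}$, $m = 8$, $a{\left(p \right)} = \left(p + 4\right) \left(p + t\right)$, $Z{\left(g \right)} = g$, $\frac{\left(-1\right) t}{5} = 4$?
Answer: $\frac{11335}{3} \approx 3778.3$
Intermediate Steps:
$t = -20$ ($t = \left(-5\right) 4 = -20$)
$a{\left(p \right)} = \left(-20 + p\right) \left(4 + p\right)$ ($a{\left(p \right)} = \left(p + 4\right) \left(p - 20\right) = \left(4 + p\right) \left(-20 + p\right) = \left(-20 + p\right) \left(4 + p\right)$)
$l{\left(P \right)} = \frac{40}{3}$ ($l{\left(P \right)} = - \frac{2}{3} + 14 \cdot 1 = - \frac{2}{3} + 14 = \frac{40}{3}$)
$3765 + l{\left(m \right)} = 3765 + \frac{40}{3} = \frac{11335}{3}$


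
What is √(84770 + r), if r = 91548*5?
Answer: √542510 ≈ 736.55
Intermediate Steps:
r = 457740
√(84770 + r) = √(84770 + 457740) = √542510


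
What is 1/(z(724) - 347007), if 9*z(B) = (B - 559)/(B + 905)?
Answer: -4887/1695823154 ≈ -2.8818e-6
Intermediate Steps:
z(B) = (-559 + B)/(9*(905 + B)) (z(B) = ((B - 559)/(B + 905))/9 = ((-559 + B)/(905 + B))/9 = (-559 + B)/(9*(905 + B)))
1/(z(724) - 347007) = 1/((-559 + 724)/(9*(905 + 724)) - 347007) = 1/((⅑)*165/1629 - 347007) = 1/((⅑)*(1/1629)*165 - 347007) = 1/(55/4887 - 347007) = 1/(-1695823154/4887) = -4887/1695823154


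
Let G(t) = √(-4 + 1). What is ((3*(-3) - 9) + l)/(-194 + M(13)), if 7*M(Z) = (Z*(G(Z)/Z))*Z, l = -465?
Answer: 4591398/1844671 + 43953*I*√3/1844671 ≈ 2.489 + 0.04127*I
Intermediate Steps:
G(t) = I*√3 (G(t) = √(-3) = I*√3)
M(Z) = I*Z*√3/7 (M(Z) = ((Z*((I*√3)/Z))*Z)/7 = ((Z*(I*√3/Z))*Z)/7 = ((I*√3)*Z)/7 = (I*Z*√3)/7 = I*Z*√3/7)
((3*(-3) - 9) + l)/(-194 + M(13)) = ((3*(-3) - 9) - 465)/(-194 + (⅐)*I*13*√3) = ((-9 - 9) - 465)/(-194 + 13*I*√3/7) = (-18 - 465)/(-194 + 13*I*√3/7) = -483/(-194 + 13*I*√3/7)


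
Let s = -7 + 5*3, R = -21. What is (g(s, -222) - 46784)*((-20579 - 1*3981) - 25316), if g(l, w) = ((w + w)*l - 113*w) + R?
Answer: 1260416396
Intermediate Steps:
s = 8 (s = -7 + 15 = 8)
g(l, w) = -21 - 113*w + 2*l*w (g(l, w) = ((w + w)*l - 113*w) - 21 = ((2*w)*l - 113*w) - 21 = (2*l*w - 113*w) - 21 = (-113*w + 2*l*w) - 21 = -21 - 113*w + 2*l*w)
(g(s, -222) - 46784)*((-20579 - 1*3981) - 25316) = ((-21 - 113*(-222) + 2*8*(-222)) - 46784)*((-20579 - 1*3981) - 25316) = ((-21 + 25086 - 3552) - 46784)*((-20579 - 3981) - 25316) = (21513 - 46784)*(-24560 - 25316) = -25271*(-49876) = 1260416396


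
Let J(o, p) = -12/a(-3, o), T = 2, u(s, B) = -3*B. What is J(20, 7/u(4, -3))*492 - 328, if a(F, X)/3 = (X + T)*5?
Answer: -19024/55 ≈ -345.89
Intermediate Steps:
a(F, X) = 30 + 15*X (a(F, X) = 3*((X + 2)*5) = 3*((2 + X)*5) = 3*(10 + 5*X) = 30 + 15*X)
J(o, p) = -12/(30 + 15*o)
J(20, 7/u(4, -3))*492 - 328 = -4/(10 + 5*20)*492 - 328 = -4/(10 + 100)*492 - 328 = -4/110*492 - 328 = -4*1/110*492 - 328 = -2/55*492 - 328 = -984/55 - 328 = -19024/55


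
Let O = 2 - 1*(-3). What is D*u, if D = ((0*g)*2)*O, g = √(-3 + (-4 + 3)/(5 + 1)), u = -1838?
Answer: 0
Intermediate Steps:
g = I*√114/6 (g = √(-3 - 1/6) = √(-3 - 1*⅙) = √(-3 - ⅙) = √(-19/6) = I*√114/6 ≈ 1.7795*I)
O = 5 (O = 2 + 3 = 5)
D = 0 (D = ((0*(I*√114/6))*2)*5 = (0*2)*5 = 0*5 = 0)
D*u = 0*(-1838) = 0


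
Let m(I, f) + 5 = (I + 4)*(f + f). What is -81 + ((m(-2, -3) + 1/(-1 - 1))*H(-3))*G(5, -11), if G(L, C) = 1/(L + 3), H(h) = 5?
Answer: -1471/16 ≈ -91.938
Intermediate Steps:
m(I, f) = -5 + 2*f*(4 + I) (m(I, f) = -5 + (I + 4)*(f + f) = -5 + (4 + I)*(2*f) = -5 + 2*f*(4 + I))
G(L, C) = 1/(3 + L)
-81 + ((m(-2, -3) + 1/(-1 - 1))*H(-3))*G(5, -11) = -81 + (((-5 + 8*(-3) + 2*(-2)*(-3)) + 1/(-1 - 1))*5)/(3 + 5) = -81 + (((-5 - 24 + 12) + 1/(-2))*5)/8 = -81 + ((-17 - ½)*5)*(⅛) = -81 - 35/2*5*(⅛) = -81 - 175/2*⅛ = -81 - 175/16 = -1471/16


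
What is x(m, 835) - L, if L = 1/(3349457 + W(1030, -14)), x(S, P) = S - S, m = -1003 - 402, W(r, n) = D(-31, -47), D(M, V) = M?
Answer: -1/3349426 ≈ -2.9856e-7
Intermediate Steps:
W(r, n) = -31
m = -1405
x(S, P) = 0
L = 1/3349426 (L = 1/(3349457 - 31) = 1/3349426 ≈ 2.9856e-7)
x(m, 835) - L = 0 - 1*1/3349426 = 0 - 1/3349426 = -1/3349426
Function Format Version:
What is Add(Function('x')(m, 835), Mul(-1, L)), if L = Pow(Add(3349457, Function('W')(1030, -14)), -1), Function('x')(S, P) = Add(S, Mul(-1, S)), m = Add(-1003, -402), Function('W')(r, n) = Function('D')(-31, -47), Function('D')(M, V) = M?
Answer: Rational(-1, 3349426) ≈ -2.9856e-7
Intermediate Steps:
Function('W')(r, n) = -31
m = -1405
Function('x')(S, P) = 0
L = Rational(1, 3349426) (L = Pow(Add(3349457, -31), -1) = Pow(3349426, -1) = Rational(1, 3349426) ≈ 2.9856e-7)
Add(Function('x')(m, 835), Mul(-1, L)) = Add(0, Mul(-1, Rational(1, 3349426))) = Add(0, Rational(-1, 3349426)) = Rational(-1, 3349426)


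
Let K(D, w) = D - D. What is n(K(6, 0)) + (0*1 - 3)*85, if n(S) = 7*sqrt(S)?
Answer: -255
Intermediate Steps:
K(D, w) = 0
n(K(6, 0)) + (0*1 - 3)*85 = 7*sqrt(0) + (0*1 - 3)*85 = 7*0 + (0 - 3)*85 = 0 - 3*85 = 0 - 255 = -255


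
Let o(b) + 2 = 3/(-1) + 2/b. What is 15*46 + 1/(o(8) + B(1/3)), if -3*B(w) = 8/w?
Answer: 35186/51 ≈ 689.92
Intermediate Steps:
o(b) = -5 + 2/b (o(b) = -2 + (3/(-1) + 2/b) = -2 + (3*(-1) + 2/b) = -2 + (-3 + 2/b) = -5 + 2/b)
B(w) = -8/(3*w)
15*46 + 1/(o(8) + B(1/3)) = 15*46 + 1/((-5 + 2/8) - 8/(3*(1/3))) = 690 + 1/((-5 + 2*(⅛)) - 8/(3*⅓)) = 690 + 1/((-5 + ¼) - 8/3*3) = 690 + 1/(-19/4 - 8) = 690 + 1/(-51/4) = 690 - 4/51 = 35186/51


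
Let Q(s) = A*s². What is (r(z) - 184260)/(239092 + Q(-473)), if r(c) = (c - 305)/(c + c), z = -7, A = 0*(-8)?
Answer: -322416/418411 ≈ -0.77057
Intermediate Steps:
A = 0
Q(s) = 0 (Q(s) = 0*s² = 0)
r(c) = (-305 + c)/(2*c) (r(c) = (-305 + c)/((2*c)) = (-305 + c)*(1/(2*c)) = (-305 + c)/(2*c))
(r(z) - 184260)/(239092 + Q(-473)) = ((½)*(-305 - 7)/(-7) - 184260)/(239092 + 0) = ((½)*(-⅐)*(-312) - 184260)/239092 = (156/7 - 184260)*(1/239092) = -1289664/7*1/239092 = -322416/418411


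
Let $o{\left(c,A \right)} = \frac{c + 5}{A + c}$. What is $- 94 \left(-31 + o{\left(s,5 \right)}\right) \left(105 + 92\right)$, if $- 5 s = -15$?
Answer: $555540$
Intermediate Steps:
$s = 3$ ($s = \left(- \frac{1}{5}\right) \left(-15\right) = 3$)
$o{\left(c,A \right)} = \frac{5 + c}{A + c}$
$- 94 \left(-31 + o{\left(s,5 \right)}\right) \left(105 + 92\right) = - 94 \left(-31 + \frac{5 + 3}{5 + 3}\right) \left(105 + 92\right) = - 94 \left(-31 + \frac{1}{8} \cdot 8\right) 197 = - 94 \left(-31 + 1\right) 197 = - 94 \left(\left(-30\right) 197\right) = \left(-94\right) \left(-5910\right) = 555540$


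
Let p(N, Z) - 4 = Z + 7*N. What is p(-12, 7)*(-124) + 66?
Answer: 9118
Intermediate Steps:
p(N, Z) = 4 + Z + 7*N (p(N, Z) = 4 + (Z + 7*N) = 4 + Z + 7*N)
p(-12, 7)*(-124) + 66 = (4 + 7 + 7*(-12))*(-124) + 66 = (4 + 7 - 84)*(-124) + 66 = -73*(-124) + 66 = 9052 + 66 = 9118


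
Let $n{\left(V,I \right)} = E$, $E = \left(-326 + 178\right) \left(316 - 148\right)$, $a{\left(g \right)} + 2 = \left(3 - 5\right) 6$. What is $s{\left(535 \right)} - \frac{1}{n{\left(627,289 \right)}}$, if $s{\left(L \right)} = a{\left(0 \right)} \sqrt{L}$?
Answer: $\frac{1}{24864} - 14 \sqrt{535} \approx -323.82$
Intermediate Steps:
$a{\left(g \right)} = -14$ ($a{\left(g \right)} = -2 + \left(3 - 5\right) 6 = -2 - 12 = -14$)
$E = -24864$ ($E = \left(-148\right) 168 = -24864$)
$n{\left(V,I \right)} = -24864$
$s{\left(L \right)} = - 14 \sqrt{L}$
$s{\left(535 \right)} - \frac{1}{n{\left(627,289 \right)}} = - 14 \sqrt{535} - \frac{1}{-24864} = - 14 \sqrt{535} - - \frac{1}{24864} = - 14 \sqrt{535} + \frac{1}{24864} = \frac{1}{24864} - 14 \sqrt{535}$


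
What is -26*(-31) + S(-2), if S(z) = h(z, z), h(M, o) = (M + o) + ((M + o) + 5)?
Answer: 803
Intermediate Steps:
h(M, o) = 5 + 2*M + 2*o (h(M, o) = (M + o) + (5 + M + o) = 5 + 2*M + 2*o)
S(z) = 5 + 4*z (S(z) = 5 + 2*z + 2*z = 5 + 4*z)
-26*(-31) + S(-2) = -26*(-31) + (5 + 4*(-2)) = 806 + (5 - 8) = 806 - 3 = 803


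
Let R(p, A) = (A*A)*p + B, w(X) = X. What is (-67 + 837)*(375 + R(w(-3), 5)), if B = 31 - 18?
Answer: 241010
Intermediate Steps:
B = 13
R(p, A) = 13 + p*A**2 (R(p, A) = (A*A)*p + 13 = A**2*p + 13 = p*A**2 + 13 = 13 + p*A**2)
(-67 + 837)*(375 + R(w(-3), 5)) = (-67 + 837)*(375 + (13 - 3*5**2)) = 770*(375 + (13 - 3*25)) = 770*(375 + (13 - 75)) = 770*(375 - 62) = 770*313 = 241010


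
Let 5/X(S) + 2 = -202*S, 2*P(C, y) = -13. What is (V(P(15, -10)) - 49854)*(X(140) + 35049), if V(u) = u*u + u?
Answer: -197530519623949/113128 ≈ -1.7461e+9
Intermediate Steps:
P(C, y) = -13/2 (P(C, y) = (½)*(-13) = -13/2)
X(S) = 5/(-2 - 202*S)
V(u) = u + u² (V(u) = u² + u = u + u²)
(V(P(15, -10)) - 49854)*(X(140) + 35049) = (-13*(1 - 13/2)/2 - 49854)*(-5/(2 + 202*140) + 35049) = (-13/2*(-11/2) - 49854)*(-5/(2 + 28280) + 35049) = (143/4 - 49854)*(-5/28282 + 35049) = -199273*(-5*1/28282 + 35049)/4 = -199273*(-5/28282 + 35049)/4 = -199273/4*991255813/28282 = -197530519623949/113128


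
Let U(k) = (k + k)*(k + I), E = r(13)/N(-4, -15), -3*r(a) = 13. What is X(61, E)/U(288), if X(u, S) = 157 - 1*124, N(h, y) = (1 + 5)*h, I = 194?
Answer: 11/92544 ≈ 0.00011886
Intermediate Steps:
r(a) = -13/3 (r(a) = -⅓*13 = -13/3)
N(h, y) = 6*h
E = 13/72 (E = -13/(3*(6*(-4))) = -13/3/(-24) = -13/3*(-1/24) = 13/72 ≈ 0.18056)
U(k) = 2*k*(194 + k) (U(k) = (k + k)*(k + 194) = (2*k)*(194 + k) = 2*k*(194 + k))
X(u, S) = 33 (X(u, S) = 157 - 124 = 33)
X(61, E)/U(288) = 33/((2*288*(194 + 288))) = 33/((2*288*482)) = 33/277632 = 33*(1/277632) = 11/92544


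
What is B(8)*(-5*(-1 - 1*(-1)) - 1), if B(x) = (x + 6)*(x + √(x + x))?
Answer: -168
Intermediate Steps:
B(x) = (6 + x)*(x + √2*√x) (B(x) = (6 + x)*(x + √(2*x)) = (6 + x)*(x + √2*√x))
B(8)*(-5*(-1 - 1*(-1)) - 1) = (8² + 6*8 + √2*8^(3/2) + 6*√2*√8)*(-5*(-1 - 1*(-1)) - 1) = (64 + 48 + √2*(16*√2) + 6*√2*(2*√2))*(-5*(-1 + 1) - 1) = (64 + 48 + 32 + 24)*(-5*0 - 1) = 168*(0 - 1) = 168*(-1) = -168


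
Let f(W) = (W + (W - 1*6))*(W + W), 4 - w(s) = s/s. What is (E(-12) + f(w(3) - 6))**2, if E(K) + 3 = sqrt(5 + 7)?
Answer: 4773 + 276*sqrt(3) ≈ 5251.0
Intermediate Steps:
w(s) = 3 (w(s) = 4 - s/s = 4 - 1*1 = 4 - 1 = 3)
E(K) = -3 + 2*sqrt(3) (E(K) = -3 + sqrt(5 + 7) = -3 + sqrt(12) = -3 + 2*sqrt(3))
f(W) = 2*W*(-6 + 2*W) (f(W) = (W + (W - 6))*(2*W) = (W + (-6 + W))*(2*W) = (-6 + 2*W)*(2*W) = 2*W*(-6 + 2*W))
(E(-12) + f(w(3) - 6))**2 = ((-3 + 2*sqrt(3)) + 4*(3 - 6)*(-3 + (3 - 6)))**2 = ((-3 + 2*sqrt(3)) + 4*(-3)*(-3 - 3))**2 = ((-3 + 2*sqrt(3)) + 4*(-3)*(-6))**2 = ((-3 + 2*sqrt(3)) + 72)**2 = (69 + 2*sqrt(3))**2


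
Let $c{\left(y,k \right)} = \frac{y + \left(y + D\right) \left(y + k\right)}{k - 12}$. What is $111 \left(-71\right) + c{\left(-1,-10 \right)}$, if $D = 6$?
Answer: $- \frac{86663}{11} \approx -7878.5$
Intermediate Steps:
$c{\left(y,k \right)} = \frac{y + \left(6 + y\right) \left(k + y\right)}{-12 + k}$ ($c{\left(y,k \right)} = \frac{y + \left(y + 6\right) \left(y + k\right)}{k - 12} = \frac{y + \left(6 + y\right) \left(k + y\right)}{-12 + k}$)
$111 \left(-71\right) + c{\left(-1,-10 \right)} = 111 \left(-71\right) + \frac{\left(-1\right)^{2} + 6 \left(-10\right) + 7 \left(-1\right) - -10}{-12 - 10} = -7881 + \frac{1 - 60 - 7 + 10}{-22} = -7881 - - \frac{28}{11} = -7881 + \frac{28}{11} = - \frac{86663}{11}$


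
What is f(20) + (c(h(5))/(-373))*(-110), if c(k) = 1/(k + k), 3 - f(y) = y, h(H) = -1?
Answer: -6396/373 ≈ -17.147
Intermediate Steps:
f(y) = 3 - y
c(k) = 1/(2*k)
f(20) + (c(h(5))/(-373))*(-110) = (3 - 1*20) + (((1/2)/(-1))/(-373))*(-110) = (3 - 20) + (((1/2)*(-1))*(-1/373))*(-110) = -17 - 1/2*(-1/373)*(-110) = -17 + (1/746)*(-110) = -17 - 55/373 = -6396/373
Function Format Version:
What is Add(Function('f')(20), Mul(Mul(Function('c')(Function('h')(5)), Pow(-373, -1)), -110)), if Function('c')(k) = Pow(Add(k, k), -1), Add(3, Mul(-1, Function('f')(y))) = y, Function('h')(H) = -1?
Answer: Rational(-6396, 373) ≈ -17.147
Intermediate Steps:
Function('f')(y) = Add(3, Mul(-1, y))
Function('c')(k) = Mul(Rational(1, 2), Pow(k, -1)) (Function('c')(k) = Pow(Mul(2, k), -1) = Mul(Rational(1, 2), Pow(k, -1)))
Add(Function('f')(20), Mul(Mul(Function('c')(Function('h')(5)), Pow(-373, -1)), -110)) = Add(Add(3, Mul(-1, 20)), Mul(Mul(Mul(Rational(1, 2), Pow(-1, -1)), Pow(-373, -1)), -110)) = Add(Add(3, -20), Mul(Mul(Mul(Rational(1, 2), -1), Rational(-1, 373)), -110)) = Add(-17, Mul(Mul(Rational(-1, 2), Rational(-1, 373)), -110)) = Add(-17, Mul(Rational(1, 746), -110)) = Add(-17, Rational(-55, 373)) = Rational(-6396, 373)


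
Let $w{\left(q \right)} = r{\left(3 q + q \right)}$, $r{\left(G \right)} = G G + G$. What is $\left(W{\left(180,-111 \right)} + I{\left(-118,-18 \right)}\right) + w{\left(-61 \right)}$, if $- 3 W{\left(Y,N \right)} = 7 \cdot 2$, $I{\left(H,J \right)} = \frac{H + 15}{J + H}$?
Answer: $\frac{24189541}{408} \approx 59288.0$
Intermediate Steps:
$I{\left(H,J \right)} = \frac{15 + H}{H + J}$
$r{\left(G \right)} = G + G^{2}$ ($r{\left(G \right)} = G^{2} + G = G + G^{2}$)
$w{\left(q \right)} = 4 q \left(1 + 4 q\right)$ ($w{\left(q \right)} = \left(3 q + q\right) \left(1 + \left(3 q + q\right)\right) = 4 q \left(1 + 4 q\right)$)
$W{\left(Y,N \right)} = - \frac{14}{3}$ ($W{\left(Y,N \right)} = - \frac{7 \cdot 2}{3} = \left(- \frac{1}{3}\right) 14 = - \frac{14}{3}$)
$\left(W{\left(180,-111 \right)} + I{\left(-118,-18 \right)}\right) + w{\left(-61 \right)} = \left(- \frac{14}{3} + \frac{15 - 118}{-118 - 18}\right) + 4 \left(-61\right) \left(1 + 4 \left(-61\right)\right) = \left(- \frac{14}{3} + \frac{1}{-136} \left(-103\right)\right) + 4 \left(-61\right) \left(1 - 244\right) = \left(- \frac{14}{3} - - \frac{103}{136}\right) + 4 \left(-61\right) \left(-243\right) = \left(- \frac{14}{3} + \frac{103}{136}\right) + 59292 = - \frac{1595}{408} + 59292 = \frac{24189541}{408}$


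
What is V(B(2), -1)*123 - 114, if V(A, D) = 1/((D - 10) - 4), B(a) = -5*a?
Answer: -611/5 ≈ -122.20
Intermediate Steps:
V(A, D) = 1/(-14 + D) (V(A, D) = 1/((-10 + D) - 4) = 1/(-14 + D))
V(B(2), -1)*123 - 114 = 123/(-14 - 1) - 114 = 123/(-15) - 114 = -1/15*123 - 114 = -41/5 - 114 = -611/5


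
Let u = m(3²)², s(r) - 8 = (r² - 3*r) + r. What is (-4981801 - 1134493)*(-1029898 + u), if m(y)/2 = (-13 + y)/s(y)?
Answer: 31754059915895676/5041 ≈ 6.2992e+12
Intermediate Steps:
s(r) = 8 + r² - 2*r (s(r) = 8 + ((r² - 3*r) + r) = 8 + (r² - 2*r) = 8 + r² - 2*r)
m(y) = 2*(-13 + y)/(8 + y² - 2*y) (m(y) = 2*((-13 + y)/(8 + y² - 2*y)) = 2*(-13 + y)/(8 + y² - 2*y))
u = 64/5041 (u = (2*(-13 + 3²)/(8 + (3²)² - 2*3²))² = (2*(-13 + 9)/(8 + 9² - 2*9))² = (2*(-4)/(8 + 81 - 18))² = (2*(-4)/71)² = (2*(1/71)*(-4))² = (-8/71)² = 64/5041 ≈ 0.012696)
(-4981801 - 1134493)*(-1029898 + u) = (-4981801 - 1134493)*(-1029898 + 64/5041) = -6116294*(-5191715754/5041) = 31754059915895676/5041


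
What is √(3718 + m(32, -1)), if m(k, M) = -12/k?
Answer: √59482/4 ≈ 60.972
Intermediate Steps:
√(3718 + m(32, -1)) = √(3718 - 12/32) = √(3718 - 12*1/32) = √(3718 - 3/8) = √(29741/8) = √59482/4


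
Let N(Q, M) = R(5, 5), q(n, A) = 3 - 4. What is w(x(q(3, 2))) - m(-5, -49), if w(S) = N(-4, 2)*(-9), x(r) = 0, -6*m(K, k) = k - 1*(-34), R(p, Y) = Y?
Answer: -95/2 ≈ -47.500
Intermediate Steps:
m(K, k) = -17/3 - k/6 (m(K, k) = -(k - 1*(-34))/6 = -(k + 34)/6 = -(34 + k)/6 = -17/3 - k/6)
q(n, A) = -1
N(Q, M) = 5
w(S) = -45 (w(S) = 5*(-9) = -45)
w(x(q(3, 2))) - m(-5, -49) = -45 - (-17/3 - ⅙*(-49)) = -45 - (-17/3 + 49/6) = -45 - 1*5/2 = -45 - 5/2 = -95/2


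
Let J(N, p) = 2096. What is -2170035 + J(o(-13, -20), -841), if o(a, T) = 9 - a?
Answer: -2167939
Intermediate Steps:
-2170035 + J(o(-13, -20), -841) = -2170035 + 2096 = -2167939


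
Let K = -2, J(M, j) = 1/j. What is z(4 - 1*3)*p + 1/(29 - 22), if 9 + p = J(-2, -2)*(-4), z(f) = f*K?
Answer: 99/7 ≈ 14.143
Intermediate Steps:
z(f) = -2*f (z(f) = f*(-2) = -2*f)
p = -7 (p = -9 - 4/(-2) = -9 - ½*(-4) = -9 + 2 = -7)
z(4 - 1*3)*p + 1/(29 - 22) = -2*(4 - 1*3)*(-7) + 1/(29 - 22) = -2*(4 - 3)*(-7) + 1/7 = -2*1*(-7) + ⅐ = -2*(-7) + ⅐ = 14 + ⅐ = 99/7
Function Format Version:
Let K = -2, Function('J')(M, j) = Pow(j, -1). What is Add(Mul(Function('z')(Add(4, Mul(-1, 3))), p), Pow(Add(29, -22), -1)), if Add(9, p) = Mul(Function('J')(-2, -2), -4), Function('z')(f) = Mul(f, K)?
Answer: Rational(99, 7) ≈ 14.143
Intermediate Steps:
Function('z')(f) = Mul(-2, f) (Function('z')(f) = Mul(f, -2) = Mul(-2, f))
p = -7 (p = Add(-9, Mul(Pow(-2, -1), -4)) = Add(-9, Mul(Rational(-1, 2), -4)) = Add(-9, 2) = -7)
Add(Mul(Function('z')(Add(4, Mul(-1, 3))), p), Pow(Add(29, -22), -1)) = Add(Mul(Mul(-2, Add(4, Mul(-1, 3))), -7), Pow(Add(29, -22), -1)) = Add(Mul(Mul(-2, Add(4, -3)), -7), Pow(7, -1)) = Add(Mul(Mul(-2, 1), -7), Rational(1, 7)) = Add(Mul(-2, -7), Rational(1, 7)) = Add(14, Rational(1, 7)) = Rational(99, 7)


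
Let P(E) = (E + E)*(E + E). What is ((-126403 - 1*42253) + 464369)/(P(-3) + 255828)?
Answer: 98571/85288 ≈ 1.1557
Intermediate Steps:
P(E) = 4*E² (P(E) = (2*E)*(2*E) = 4*E²)
((-126403 - 1*42253) + 464369)/(P(-3) + 255828) = ((-126403 - 1*42253) + 464369)/(4*(-3)² + 255828) = ((-126403 - 42253) + 464369)/(4*9 + 255828) = (-168656 + 464369)/(36 + 255828) = 295713/255864 = 295713*(1/255864) = 98571/85288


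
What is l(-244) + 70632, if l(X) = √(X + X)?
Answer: 70632 + 2*I*√122 ≈ 70632.0 + 22.091*I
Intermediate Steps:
l(X) = √2*√X (l(X) = √(2*X) = √2*√X)
l(-244) + 70632 = √2*√(-244) + 70632 = √2*(2*I*√61) + 70632 = 2*I*√122 + 70632 = 70632 + 2*I*√122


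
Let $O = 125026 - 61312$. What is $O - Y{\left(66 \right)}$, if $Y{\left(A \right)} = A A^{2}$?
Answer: $-223782$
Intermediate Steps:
$Y{\left(A \right)} = A^{3}$
$O = 63714$
$O - Y{\left(66 \right)} = 63714 - 66^{3} = 63714 - 287496 = -223782$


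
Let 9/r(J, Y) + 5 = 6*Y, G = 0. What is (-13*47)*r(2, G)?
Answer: 5499/5 ≈ 1099.8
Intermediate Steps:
r(J, Y) = 9/(-5 + 6*Y)
(-13*47)*r(2, G) = (-13*47)*(9/(-5 + 6*0)) = -5499/(-5 + 0) = -5499/(-5) = -5499*(-1)/5 = -611*(-9/5) = 5499/5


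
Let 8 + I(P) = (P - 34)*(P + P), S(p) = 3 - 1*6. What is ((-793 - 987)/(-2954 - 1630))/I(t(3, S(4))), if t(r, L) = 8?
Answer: -445/485904 ≈ -0.00091582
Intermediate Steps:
S(p) = -3 (S(p) = 3 - 6 = -3)
I(P) = -8 + 2*P*(-34 + P) (I(P) = -8 + (P - 34)*(P + P) = -8 + (-34 + P)*(2*P) = -8 + 2*P*(-34 + P))
((-793 - 987)/(-2954 - 1630))/I(t(3, S(4))) = ((-793 - 987)/(-2954 - 1630))/(-8 - 68*8 + 2*8²) = (-1780/(-4584))/(-8 - 544 + 2*64) = (-1780*(-1/4584))/(-8 - 544 + 128) = (445/1146)/(-424) = (445/1146)*(-1/424) = -445/485904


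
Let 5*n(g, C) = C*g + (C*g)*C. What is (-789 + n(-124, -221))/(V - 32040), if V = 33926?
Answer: -1206565/1886 ≈ -639.75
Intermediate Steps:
n(g, C) = C*g/5 + g*C²/5 (n(g, C) = (C*g + (C*g)*C)/5 = (C*g + g*C²)/5 = C*g/5 + g*C²/5)
(-789 + n(-124, -221))/(V - 32040) = (-789 + (⅕)*(-221)*(-124)*(1 - 221))/(33926 - 32040) = (-789 + (⅕)*(-221)*(-124)*(-220))/1886 = (-789 - 1205776)*(1/1886) = -1206565*1/1886 = -1206565/1886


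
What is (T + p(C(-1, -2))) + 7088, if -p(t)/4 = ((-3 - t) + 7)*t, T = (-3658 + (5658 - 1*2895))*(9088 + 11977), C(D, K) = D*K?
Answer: -18846103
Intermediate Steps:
T = -18853175 (T = (-3658 + (5658 - 2895))*21065 = (-3658 + 2763)*21065 = -895*21065 = -18853175)
p(t) = -4*t*(4 - t) (p(t) = -4*((-3 - t) + 7)*t = -4*(4 - t)*t = -4*t*(4 - t))
(T + p(C(-1, -2))) + 7088 = (-18853175 + 4*(-1*(-2))*(-4 - 1*(-2))) + 7088 = (-18853175 + 4*2*(-4 + 2)) + 7088 = (-18853175 + 4*2*(-2)) + 7088 = (-18853175 - 16) + 7088 = -18853191 + 7088 = -18846103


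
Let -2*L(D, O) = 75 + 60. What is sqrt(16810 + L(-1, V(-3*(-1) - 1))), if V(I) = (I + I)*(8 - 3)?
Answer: sqrt(66970)/2 ≈ 129.39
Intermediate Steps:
V(I) = 10*I (V(I) = (2*I)*5 = 10*I)
L(D, O) = -135/2 (L(D, O) = -(75 + 60)/2 = -1/2*135 = -135/2)
sqrt(16810 + L(-1, V(-3*(-1) - 1))) = sqrt(16810 - 135/2) = sqrt(33485/2) = sqrt(66970)/2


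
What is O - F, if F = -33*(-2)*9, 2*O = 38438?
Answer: 18625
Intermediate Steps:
O = 19219 (O = (1/2)*38438 = 19219)
F = 594 (F = 66*9 = 594)
O - F = 19219 - 1*594 = 19219 - 594 = 18625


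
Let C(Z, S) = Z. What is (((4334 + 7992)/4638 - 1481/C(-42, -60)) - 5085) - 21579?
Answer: -288147443/10822 ≈ -26626.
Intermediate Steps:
(((4334 + 7992)/4638 - 1481/C(-42, -60)) - 5085) - 21579 = (((4334 + 7992)/4638 - 1481/(-42)) - 5085) - 21579 = ((12326*(1/4638) - 1481*(-1/42)) - 5085) - 21579 = ((6163/2319 + 1481/42) - 5085) - 21579 = (410365/10822 - 5085) - 21579 = -54619505/10822 - 21579 = -288147443/10822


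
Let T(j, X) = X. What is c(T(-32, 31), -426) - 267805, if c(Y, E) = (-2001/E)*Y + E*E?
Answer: -12238041/142 ≈ -86183.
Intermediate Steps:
c(Y, E) = E² - 2001*Y/E (c(Y, E) = -2001*Y/E + E² = E² - 2001*Y/E)
c(T(-32, 31), -426) - 267805 = ((-426)³ - 2001*31)/(-426) - 267805 = -(-77308776 - 62031)/426 - 267805 = -1/426*(-77370807) - 267805 = 25790269/142 - 267805 = -12238041/142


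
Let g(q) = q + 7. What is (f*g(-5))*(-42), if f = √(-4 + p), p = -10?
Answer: -84*I*√14 ≈ -314.3*I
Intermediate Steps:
g(q) = 7 + q
f = I*√14 (f = √(-4 - 10) = √(-14) = I*√14 ≈ 3.7417*I)
(f*g(-5))*(-42) = ((I*√14)*(7 - 5))*(-42) = ((I*√14)*2)*(-42) = (2*I*√14)*(-42) = -84*I*√14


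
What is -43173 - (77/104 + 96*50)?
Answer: -4989269/104 ≈ -47974.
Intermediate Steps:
-43173 - (77/104 + 96*50) = -43173 - (77*(1/104) + 4800) = -43173 - (77/104 + 4800) = -43173 - 1*499277/104 = -43173 - 499277/104 = -4989269/104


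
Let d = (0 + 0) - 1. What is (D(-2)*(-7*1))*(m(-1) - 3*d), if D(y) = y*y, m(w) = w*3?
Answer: 0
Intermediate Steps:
d = -1 (d = 0 - 1 = -1)
m(w) = 3*w
D(y) = y²
(D(-2)*(-7*1))*(m(-1) - 3*d) = ((-2)²*(-7*1))*(3*(-1) - 3*(-1)) = (4*(-7))*(-3 + 3) = -28*0 = 0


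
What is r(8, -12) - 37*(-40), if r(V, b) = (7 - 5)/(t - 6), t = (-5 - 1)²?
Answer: 22201/15 ≈ 1480.1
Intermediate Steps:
t = 36 (t = (-6)² = 36)
r(V, b) = 1/15 (r(V, b) = (7 - 5)/(36 - 6) = 2/30 = 2*(1/30) = 1/15)
r(8, -12) - 37*(-40) = 1/15 - 37*(-40) = 1/15 + 1480 = 22201/15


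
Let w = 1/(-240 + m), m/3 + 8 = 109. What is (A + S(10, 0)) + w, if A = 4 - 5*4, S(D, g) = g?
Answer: -1007/63 ≈ -15.984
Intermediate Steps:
m = 303 (m = -24 + 3*109 = -24 + 327 = 303)
w = 1/63 (w = 1/(-240 + 303) = 1/63 ≈ 0.015873)
A = -16 (A = 4 - 20 = -16)
(A + S(10, 0)) + w = (-16 + 0) + 1/63 = -16 + 1/63 = -1007/63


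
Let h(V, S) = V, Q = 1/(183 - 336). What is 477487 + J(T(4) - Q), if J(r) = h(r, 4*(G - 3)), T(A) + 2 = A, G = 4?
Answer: 73055818/153 ≈ 4.7749e+5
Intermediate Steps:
Q = -1/153 (Q = 1/(-153) = -1/153 ≈ -0.0065359)
T(A) = -2 + A
J(r) = r
477487 + J(T(4) - Q) = 477487 + ((-2 + 4) - 1*(-1/153)) = 477487 + (2 + 1/153) = 477487 + 307/153 = 73055818/153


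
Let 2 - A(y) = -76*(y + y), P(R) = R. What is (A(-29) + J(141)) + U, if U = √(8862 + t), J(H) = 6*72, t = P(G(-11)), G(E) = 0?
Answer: -3974 + √8862 ≈ -3879.9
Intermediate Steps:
t = 0
A(y) = 2 + 152*y (A(y) = 2 - (-76)*(y + y) = 2 - (-76)*2*y = 2 - (-152)*y = 2 + 152*y)
J(H) = 432
U = √8862 (U = √(8862 + 0) = √8862 ≈ 94.138)
(A(-29) + J(141)) + U = ((2 + 152*(-29)) + 432) + √8862 = ((2 - 4408) + 432) + √8862 = (-4406 + 432) + √8862 = -3974 + √8862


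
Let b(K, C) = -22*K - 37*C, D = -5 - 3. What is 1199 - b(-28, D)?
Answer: 287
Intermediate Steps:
D = -8
b(K, C) = -37*C - 22*K
1199 - b(-28, D) = 1199 - (-37*(-8) - 22*(-28)) = 1199 - (296 + 616) = 1199 - 1*912 = 1199 - 912 = 287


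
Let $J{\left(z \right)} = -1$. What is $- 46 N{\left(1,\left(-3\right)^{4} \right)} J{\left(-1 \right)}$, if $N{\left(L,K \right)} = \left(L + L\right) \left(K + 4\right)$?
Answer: $7820$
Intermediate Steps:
$N{\left(L,K \right)} = 2 L \left(4 + K\right)$
$- 46 N{\left(1,\left(-3\right)^{4} \right)} J{\left(-1 \right)} = - 46 \cdot 2 \cdot 1 \left(4 + \left(-3\right)^{4}\right) \left(-1\right) = - 46 \cdot 2 \cdot 1 \left(4 + 81\right) \left(-1\right) = - 46 \cdot 2 \cdot 1 \cdot 85 \left(-1\right) = \left(-46\right) 170 \left(-1\right) = \left(-7820\right) \left(-1\right) = 7820$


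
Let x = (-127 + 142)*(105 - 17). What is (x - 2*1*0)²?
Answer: 1742400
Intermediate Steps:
x = 1320 (x = 15*88 = 1320)
(x - 2*1*0)² = (1320 - 2*1*0)² = (1320 - 2*0)² = (1320 + 0)² = 1320² = 1742400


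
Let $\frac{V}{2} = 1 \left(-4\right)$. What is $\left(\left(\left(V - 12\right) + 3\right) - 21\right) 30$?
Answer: $-1140$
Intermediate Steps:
$V = -8$ ($V = 2 \cdot 1 \left(-4\right) = 2 \left(-4\right) = -8$)
$\left(\left(\left(V - 12\right) + 3\right) - 21\right) 30 = \left(\left(\left(-8 - 12\right) + 3\right) - 21\right) 30 = \left(\left(-20 + 3\right) - 21\right) 30 = \left(-17 - 21\right) 30 = \left(-38\right) 30 = -1140$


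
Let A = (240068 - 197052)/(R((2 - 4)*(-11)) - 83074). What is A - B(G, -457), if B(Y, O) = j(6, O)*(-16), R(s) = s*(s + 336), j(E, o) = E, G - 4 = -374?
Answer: 3587996/37599 ≈ 95.428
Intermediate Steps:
G = -370 (G = 4 - 374 = -370)
R(s) = s*(336 + s)
A = -21508/37599 (A = (240068 - 197052)/(((2 - 4)*(-11))*(336 + (2 - 4)*(-11)) - 83074) = 43016/((-2*(-11))*(336 - 2*(-11)) - 83074) = 43016/(22*(336 + 22) - 83074) = 43016/(22*358 - 83074) = 43016/(7876 - 83074) = 43016/(-75198) = 43016*(-1/75198) = -21508/37599 ≈ -0.57204)
B(Y, O) = -96 (B(Y, O) = 6*(-16) = -96)
A - B(G, -457) = -21508/37599 - 1*(-96) = -21508/37599 + 96 = 3587996/37599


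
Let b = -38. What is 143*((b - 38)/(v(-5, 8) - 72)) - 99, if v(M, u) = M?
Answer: 295/7 ≈ 42.143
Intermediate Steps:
143*((b - 38)/(v(-5, 8) - 72)) - 99 = 143*((-38 - 38)/(-5 - 72)) - 99 = 143*(-76/(-77)) - 99 = 143*(-76*(-1/77)) - 99 = 143*(76/77) - 99 = 988/7 - 99 = 295/7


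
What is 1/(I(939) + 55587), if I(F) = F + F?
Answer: 1/57465 ≈ 1.7402e-5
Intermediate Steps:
I(F) = 2*F
1/(I(939) + 55587) = 1/(2*939 + 55587) = 1/(1878 + 55587) = 1/57465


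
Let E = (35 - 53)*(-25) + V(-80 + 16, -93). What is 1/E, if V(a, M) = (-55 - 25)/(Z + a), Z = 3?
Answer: 61/27530 ≈ 0.0022158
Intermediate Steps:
V(a, M) = -80/(3 + a) (V(a, M) = (-55 - 25)/(3 + a) = -80/(3 + a))
E = 27530/61 (E = (35 - 53)*(-25) - 80/(3 + (-80 + 16)) = -18*(-25) - 80/(3 - 64) = 450 - 80/(-61) = 450 - 80*(-1/61) = 450 + 80/61 = 27530/61 ≈ 451.31)
1/E = 1/(27530/61) = 61/27530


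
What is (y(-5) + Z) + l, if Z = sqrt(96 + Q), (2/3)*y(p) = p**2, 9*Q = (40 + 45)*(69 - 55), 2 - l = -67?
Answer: 213/2 + sqrt(2054)/3 ≈ 121.61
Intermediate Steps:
l = 69 (l = 2 - 1*(-67) = 2 + 67 = 69)
Q = 1190/9 (Q = ((40 + 45)*(69 - 55))/9 = (85*14)/9 = (1/9)*1190 = 1190/9 ≈ 132.22)
y(p) = 3*p**2/2
Z = sqrt(2054)/3 (Z = sqrt(96 + 1190/9) = sqrt(2054/9) = sqrt(2054)/3 ≈ 15.107)
(y(-5) + Z) + l = ((3/2)*(-5)**2 + sqrt(2054)/3) + 69 = ((3/2)*25 + sqrt(2054)/3) + 69 = (75/2 + sqrt(2054)/3) + 69 = 213/2 + sqrt(2054)/3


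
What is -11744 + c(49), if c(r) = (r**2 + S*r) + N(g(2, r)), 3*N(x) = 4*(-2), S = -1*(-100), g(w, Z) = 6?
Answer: -13337/3 ≈ -4445.7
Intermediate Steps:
S = 100
N(x) = -8/3 (N(x) = (4*(-2))/3 = (1/3)*(-8) = -8/3)
c(r) = -8/3 + r**2 + 100*r (c(r) = (r**2 + 100*r) - 8/3 = -8/3 + r**2 + 100*r)
-11744 + c(49) = -11744 + (-8/3 + 49**2 + 100*49) = -11744 + (-8/3 + 2401 + 4900) = -11744 + 21895/3 = -13337/3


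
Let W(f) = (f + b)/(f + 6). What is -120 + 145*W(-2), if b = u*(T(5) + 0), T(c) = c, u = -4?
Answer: -1835/2 ≈ -917.50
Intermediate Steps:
b = -20 (b = -4*(5 + 0) = -4*5 = -20)
W(f) = (-20 + f)/(6 + f) (W(f) = (f - 20)/(f + 6) = (-20 + f)/(6 + f))
-120 + 145*W(-2) = -120 + 145*((-20 - 2)/(6 - 2)) = -120 + 145*(-22/4) = -120 + 145*((¼)*(-22)) = -120 + 145*(-11/2) = -120 - 1595/2 = -1835/2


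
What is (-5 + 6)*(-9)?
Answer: -9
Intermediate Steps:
(-5 + 6)*(-9) = 1*(-9) = -9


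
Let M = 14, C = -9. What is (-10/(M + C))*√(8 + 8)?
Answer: -8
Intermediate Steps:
(-10/(M + C))*√(8 + 8) = (-10/(14 - 9))*√(8 + 8) = (-10/5)*√16 = ((⅕)*(-10))*4 = -2*4 = -8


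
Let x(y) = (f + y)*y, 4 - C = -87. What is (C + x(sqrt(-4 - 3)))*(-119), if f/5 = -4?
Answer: -9996 + 2380*I*sqrt(7) ≈ -9996.0 + 6296.9*I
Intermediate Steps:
f = -20 (f = 5*(-4) = -20)
C = 91 (C = 4 - 1*(-87) = 4 + 87 = 91)
x(y) = y*(-20 + y) (x(y) = (-20 + y)*y = y*(-20 + y))
(C + x(sqrt(-4 - 3)))*(-119) = (91 + sqrt(-4 - 3)*(-20 + sqrt(-4 - 3)))*(-119) = (91 + sqrt(-7)*(-20 + sqrt(-7)))*(-119) = (91 + (I*sqrt(7))*(-20 + I*sqrt(7)))*(-119) = (91 + I*sqrt(7)*(-20 + I*sqrt(7)))*(-119) = -10829 - 119*I*sqrt(7)*(-20 + I*sqrt(7))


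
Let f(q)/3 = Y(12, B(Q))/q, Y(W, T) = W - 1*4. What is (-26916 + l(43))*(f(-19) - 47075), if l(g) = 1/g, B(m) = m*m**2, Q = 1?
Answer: 1035223644763/817 ≈ 1.2671e+9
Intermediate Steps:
B(m) = m**3
Y(W, T) = -4 + W (Y(W, T) = W - 4 = -4 + W)
f(q) = 24/q (f(q) = 3*((-4 + 12)/q) = 3*(8/q) = 24/q)
(-26916 + l(43))*(f(-19) - 47075) = (-26916 + 1/43)*(24/(-19) - 47075) = (-26916 + 1/43)*(24*(-1/19) - 47075) = -1157387*(-24/19 - 47075)/43 = -1157387/43*(-894449/19) = 1035223644763/817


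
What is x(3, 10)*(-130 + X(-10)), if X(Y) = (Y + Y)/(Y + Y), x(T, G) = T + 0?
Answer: -387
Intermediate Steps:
x(T, G) = T
X(Y) = 1 (X(Y) = (2*Y)/((2*Y)) = (2*Y)*(1/(2*Y)) = 1)
x(3, 10)*(-130 + X(-10)) = 3*(-130 + 1) = 3*(-129) = -387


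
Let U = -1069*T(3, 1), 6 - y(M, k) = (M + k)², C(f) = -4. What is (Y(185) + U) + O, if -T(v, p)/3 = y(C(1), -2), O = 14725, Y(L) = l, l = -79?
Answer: -81564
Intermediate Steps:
y(M, k) = 6 - (M + k)²
Y(L) = -79
T(v, p) = 90 (T(v, p) = -3*(6 - (-4 - 2)²) = -3*(6 - 1*(-6)²) = -3*(6 - 1*36) = -3*(6 - 36) = -3*(-30) = 90)
U = -96210 (U = -1069*90 = -96210)
(Y(185) + U) + O = (-79 - 96210) + 14725 = -96289 + 14725 = -81564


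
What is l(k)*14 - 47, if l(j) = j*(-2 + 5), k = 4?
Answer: 121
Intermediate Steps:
l(j) = 3*j (l(j) = j*3 = 3*j)
l(k)*14 - 47 = (3*4)*14 - 47 = 12*14 - 47 = 168 - 47 = 121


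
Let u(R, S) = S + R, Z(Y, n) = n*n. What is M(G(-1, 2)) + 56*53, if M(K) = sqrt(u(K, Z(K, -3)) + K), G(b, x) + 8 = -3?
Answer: 2968 + I*sqrt(13) ≈ 2968.0 + 3.6056*I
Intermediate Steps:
Z(Y, n) = n**2
u(R, S) = R + S
G(b, x) = -11 (G(b, x) = -8 - 3 = -11)
M(K) = sqrt(9 + 2*K) (M(K) = sqrt((K + (-3)**2) + K) = sqrt((K + 9) + K) = sqrt((9 + K) + K) = sqrt(9 + 2*K))
M(G(-1, 2)) + 56*53 = sqrt(9 + 2*(-11)) + 56*53 = sqrt(9 - 22) + 2968 = sqrt(-13) + 2968 = I*sqrt(13) + 2968 = 2968 + I*sqrt(13)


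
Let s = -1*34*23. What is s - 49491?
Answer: -50273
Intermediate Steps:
s = -782 (s = -34*23 = -782)
s - 49491 = -782 - 49491 = -50273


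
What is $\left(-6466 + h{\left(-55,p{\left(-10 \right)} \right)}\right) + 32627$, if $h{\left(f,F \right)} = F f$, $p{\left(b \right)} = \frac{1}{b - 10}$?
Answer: $\frac{104655}{4} \approx 26164.0$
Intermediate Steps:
$p{\left(b \right)} = \frac{1}{-10 + b}$
$\left(-6466 + h{\left(-55,p{\left(-10 \right)} \right)}\right) + 32627 = \left(-6466 + \frac{1}{-10 - 10} \left(-55\right)\right) + 32627 = \left(-6466 + \frac{1}{-20} \left(-55\right)\right) + 32627 = \left(-6466 - - \frac{11}{4}\right) + 32627 = \left(-6466 + \frac{11}{4}\right) + 32627 = - \frac{25853}{4} + 32627 = \frac{104655}{4}$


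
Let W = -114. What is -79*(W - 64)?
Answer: 14062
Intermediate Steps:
-79*(W - 64) = -79*(-114 - 64) = -79*(-178) = 14062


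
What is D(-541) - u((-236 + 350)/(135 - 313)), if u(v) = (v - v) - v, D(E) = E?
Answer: -48206/89 ≈ -541.64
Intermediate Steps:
u(v) = -v (u(v) = 0 - v = -v)
D(-541) - u((-236 + 350)/(135 - 313)) = -541 - (-1)*(-236 + 350)/(135 - 313) = -541 - (-1)*114/(-178) = -541 - (-1)*114*(-1/178) = -541 - (-1)*(-57)/89 = -541 - 1*57/89 = -541 - 57/89 = -48206/89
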